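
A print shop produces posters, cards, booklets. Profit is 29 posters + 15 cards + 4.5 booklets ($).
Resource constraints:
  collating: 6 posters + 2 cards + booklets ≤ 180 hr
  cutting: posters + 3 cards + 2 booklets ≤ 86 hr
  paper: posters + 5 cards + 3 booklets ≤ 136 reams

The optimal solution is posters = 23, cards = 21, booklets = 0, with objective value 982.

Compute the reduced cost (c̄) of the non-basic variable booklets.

At the optimum: collating uses 180 of 180 (binding); cutting uses 86 of 86 (binding); paper uses 128 of 136 (slack = 8).
By complementary slackness, y = 0 for the non-binding constraint.
Dual feasibility on the basic columns requires 6·y_collating + 1·y_cutting = 29, 2·y_collating + 3·y_cutting = 15.
This yields shadow prices y_collating = 4.5, y_cutting = 2.
Reduced cost of booklets: c₃ − yᵀa₃ = 4.5 − (4.5·1 + 2·2) = 4.5 − 8.5 = -4.

-4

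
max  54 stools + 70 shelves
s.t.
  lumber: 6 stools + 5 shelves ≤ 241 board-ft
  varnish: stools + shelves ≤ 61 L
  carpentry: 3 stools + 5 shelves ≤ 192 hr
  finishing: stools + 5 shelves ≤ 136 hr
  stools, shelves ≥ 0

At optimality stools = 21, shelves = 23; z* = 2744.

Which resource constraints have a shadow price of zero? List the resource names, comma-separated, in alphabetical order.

carpentry, varnish

lumber: 241/241 (binding)
varnish: 44/61 (slack 17)
carpentry: 178/192 (slack 14)
finishing: 136/136 (binding)
By complementary slackness, a constraint with positive slack has shadow price 0 → carpentry, varnish.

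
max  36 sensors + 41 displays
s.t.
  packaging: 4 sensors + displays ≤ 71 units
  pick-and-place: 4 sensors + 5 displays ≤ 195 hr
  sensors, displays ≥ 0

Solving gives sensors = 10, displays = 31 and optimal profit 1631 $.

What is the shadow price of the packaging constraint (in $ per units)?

At the optimum: packaging uses 71 of 71 (binding); pick-and-place uses 195 of 195 (binding).
Dual feasibility on the basic columns requires 4·y_packaging + 4·y_pick-and-place = 36, 1·y_packaging + 5·y_pick-and-place = 41.
This yields shadow prices y_packaging = 1, y_pick-and-place = 8.
Shadow price of packaging = 1.

1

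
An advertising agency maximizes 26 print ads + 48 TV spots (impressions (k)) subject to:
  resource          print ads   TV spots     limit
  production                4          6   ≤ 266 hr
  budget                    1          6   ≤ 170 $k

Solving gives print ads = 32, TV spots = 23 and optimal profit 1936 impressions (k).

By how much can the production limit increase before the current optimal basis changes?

414

Binding constraints: production, budget. The basis is B = [[4,6],[1,6]] with det 18.
Per unit increase in production, x* moves by d = (0.3333, -0.0556).
The basis stays optimal until TV spots reaches 0; allowable increase = 414 hr.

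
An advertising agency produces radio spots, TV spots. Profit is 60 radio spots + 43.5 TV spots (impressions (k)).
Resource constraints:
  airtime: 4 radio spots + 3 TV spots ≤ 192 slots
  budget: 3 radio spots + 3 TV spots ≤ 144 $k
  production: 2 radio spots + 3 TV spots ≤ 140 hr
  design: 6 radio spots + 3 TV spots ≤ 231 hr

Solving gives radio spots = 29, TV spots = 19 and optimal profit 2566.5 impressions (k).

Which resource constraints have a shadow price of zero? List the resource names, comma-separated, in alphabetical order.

airtime: 173/192 (slack 19)
budget: 144/144 (binding)
production: 115/140 (slack 25)
design: 231/231 (binding)
By complementary slackness, a constraint with positive slack has shadow price 0 → airtime, production.

airtime, production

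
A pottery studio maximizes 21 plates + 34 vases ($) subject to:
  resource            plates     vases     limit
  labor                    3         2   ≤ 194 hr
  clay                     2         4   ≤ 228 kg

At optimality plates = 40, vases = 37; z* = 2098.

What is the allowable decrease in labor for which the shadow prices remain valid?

Binding constraints: labor, clay. The basis is B = [[3,2],[2,4]] with det 8.
Per unit decrease in labor, x* moves by d = (-0.5, 0.25).
The basis stays optimal until plates reaches 0; allowable decrease = 80 hr.

80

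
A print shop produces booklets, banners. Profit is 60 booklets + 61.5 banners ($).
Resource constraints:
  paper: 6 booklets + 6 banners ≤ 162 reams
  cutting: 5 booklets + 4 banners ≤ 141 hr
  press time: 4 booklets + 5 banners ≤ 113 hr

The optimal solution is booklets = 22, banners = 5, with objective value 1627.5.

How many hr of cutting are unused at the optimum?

11

cutting used = 5·22 + 4·5 = 130; slack = 141 − 130 = 11.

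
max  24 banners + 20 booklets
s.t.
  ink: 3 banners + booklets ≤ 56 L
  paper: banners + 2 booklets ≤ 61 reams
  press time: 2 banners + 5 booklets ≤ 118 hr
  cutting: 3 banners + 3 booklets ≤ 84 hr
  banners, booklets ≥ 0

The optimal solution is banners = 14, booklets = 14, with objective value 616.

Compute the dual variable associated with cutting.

6

At the optimum: ink uses 56 of 56 (binding); paper uses 42 of 61 (slack = 19); press time uses 98 of 118 (slack = 20); cutting uses 84 of 84 (binding).
Since paper, press time are not tight, their duals are 0.
Dual feasibility on the basic columns requires 3·y_ink + 3·y_cutting = 24, 1·y_ink + 3·y_cutting = 20.
Solving: y_ink = 2, y_cutting = 6.
Shadow price of cutting = 6.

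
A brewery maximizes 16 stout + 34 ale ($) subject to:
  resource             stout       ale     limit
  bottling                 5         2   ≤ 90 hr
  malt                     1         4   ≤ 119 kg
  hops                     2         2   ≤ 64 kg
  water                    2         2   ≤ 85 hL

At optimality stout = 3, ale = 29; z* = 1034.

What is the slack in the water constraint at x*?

water used = 2·3 + 2·29 = 64; slack = 85 − 64 = 21.

21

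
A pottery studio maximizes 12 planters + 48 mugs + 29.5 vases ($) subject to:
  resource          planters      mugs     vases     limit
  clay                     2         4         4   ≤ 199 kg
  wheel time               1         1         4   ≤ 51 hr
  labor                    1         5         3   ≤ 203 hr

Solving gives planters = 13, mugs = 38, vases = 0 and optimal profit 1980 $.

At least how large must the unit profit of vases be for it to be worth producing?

39

Check each constraint at x*: clay 178/199 (slack 21); wheel time 51/51 (tight); labor 203/203 (tight).
By complementary slackness, y = 0 for the non-binding constraint.
The binding rows give the dual system: 1·y_wheel time + 1·y_labor = 12 and 1·y_wheel time + 5·y_labor = 48.
This yields shadow prices y_wheel time = 3, y_labor = 9.
vases enters the basis when its profit ≥ yᵀa₃ = 3·4 + 9·3 = 39.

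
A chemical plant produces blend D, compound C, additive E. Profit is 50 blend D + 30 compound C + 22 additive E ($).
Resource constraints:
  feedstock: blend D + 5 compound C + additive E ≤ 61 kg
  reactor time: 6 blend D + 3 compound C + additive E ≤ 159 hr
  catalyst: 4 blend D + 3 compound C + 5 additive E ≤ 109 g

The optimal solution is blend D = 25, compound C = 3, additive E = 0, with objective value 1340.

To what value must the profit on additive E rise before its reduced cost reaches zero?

Binding: reactor time and catalyst. Non-binding: feedstock (21 unused).
By complementary slackness, y = 0 for the non-binding constraint.
Dual feasibility on the basic columns requires 6·y_reactor time + 4·y_catalyst = 50, 3·y_reactor time + 3·y_catalyst = 30.
This yields shadow prices y_reactor time = 5, y_catalyst = 5.
additive E enters the basis when its profit ≥ yᵀa₃ = 5·1 + 5·5 = 30.

30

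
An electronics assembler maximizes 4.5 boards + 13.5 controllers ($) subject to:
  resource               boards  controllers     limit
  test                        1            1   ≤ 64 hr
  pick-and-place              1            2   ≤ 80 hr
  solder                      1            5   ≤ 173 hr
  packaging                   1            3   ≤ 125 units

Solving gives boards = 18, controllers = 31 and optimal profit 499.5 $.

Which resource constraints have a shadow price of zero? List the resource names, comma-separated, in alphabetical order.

test: 49/64 (slack 15)
pick-and-place: 80/80 (binding)
solder: 173/173 (binding)
packaging: 111/125 (slack 14)
By complementary slackness, a constraint with positive slack has shadow price 0 → packaging, test.

packaging, test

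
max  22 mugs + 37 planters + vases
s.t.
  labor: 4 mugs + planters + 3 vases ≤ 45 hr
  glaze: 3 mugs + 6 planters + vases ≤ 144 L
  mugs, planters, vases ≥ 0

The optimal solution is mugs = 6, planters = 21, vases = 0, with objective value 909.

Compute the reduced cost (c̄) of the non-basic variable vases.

Both labor and glaze are binding at x*.
From A_Bᵀ y = c: 4·y_labor + 3·y_glaze = 22; 1·y_labor + 6·y_glaze = 37.
→ y_labor = 1 and y_glaze = 6.
Reduced cost of vases: c₃ − yᵀa₃ = 1 − (1·3 + 6·1) = 1 − 9 = -8.

-8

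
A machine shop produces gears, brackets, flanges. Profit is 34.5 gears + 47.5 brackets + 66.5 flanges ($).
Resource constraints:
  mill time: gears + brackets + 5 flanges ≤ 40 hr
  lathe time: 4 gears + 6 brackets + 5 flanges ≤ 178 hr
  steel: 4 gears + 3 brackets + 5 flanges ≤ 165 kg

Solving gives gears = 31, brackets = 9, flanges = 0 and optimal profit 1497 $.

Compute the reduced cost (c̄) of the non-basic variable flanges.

Binding: mill time and lathe time. Non-binding: steel (14 unused).
By complementary slackness, y = 0 for the non-binding constraint.
The binding rows give the dual system: 1·y_mill time + 4·y_lathe time = 34.5 and 1·y_mill time + 6·y_lathe time = 47.5.
Solving: y_mill time = 8.5, y_lathe time = 6.5.
Reduced cost of flanges: c₃ − yᵀa₃ = 66.5 − (8.5·5 + 6.5·5) = 66.5 − 75 = -8.5.

-8.5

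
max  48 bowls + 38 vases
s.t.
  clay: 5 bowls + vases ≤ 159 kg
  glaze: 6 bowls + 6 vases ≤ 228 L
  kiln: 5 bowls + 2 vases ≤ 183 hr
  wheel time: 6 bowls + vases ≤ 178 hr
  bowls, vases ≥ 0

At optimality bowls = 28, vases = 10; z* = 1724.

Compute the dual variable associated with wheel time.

Check each constraint at x*: clay 150/159 (slack 9); glaze 228/228 (tight); kiln 160/183 (slack 23); wheel time 178/178 (tight).
Since clay, kiln are not tight, their duals are 0.
Dual feasibility on the basic columns requires 6·y_glaze + 6·y_wheel time = 48, 6·y_glaze + 1·y_wheel time = 38.
This yields shadow prices y_glaze = 6, y_wheel time = 2.
Shadow price of wheel time = 2.

2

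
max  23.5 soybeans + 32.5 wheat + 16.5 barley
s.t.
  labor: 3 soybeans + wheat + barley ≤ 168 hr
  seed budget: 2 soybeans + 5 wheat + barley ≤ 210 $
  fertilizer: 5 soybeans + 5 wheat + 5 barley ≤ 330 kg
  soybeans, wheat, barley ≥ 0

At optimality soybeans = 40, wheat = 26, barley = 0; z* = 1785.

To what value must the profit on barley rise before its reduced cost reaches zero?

20.5

Binding: seed budget and fertilizer. Non-binding: labor (22 unused).
Slack constraints have shadow price 0 (complementary slackness).
From A_Bᵀ y = c: 2·y_seed budget + 5·y_fertilizer = 23.5; 5·y_seed budget + 5·y_fertilizer = 32.5.
This yields shadow prices y_seed budget = 3, y_fertilizer = 3.5.
barley enters the basis when its profit ≥ yᵀa₃ = 3·1 + 3.5·5 = 20.5.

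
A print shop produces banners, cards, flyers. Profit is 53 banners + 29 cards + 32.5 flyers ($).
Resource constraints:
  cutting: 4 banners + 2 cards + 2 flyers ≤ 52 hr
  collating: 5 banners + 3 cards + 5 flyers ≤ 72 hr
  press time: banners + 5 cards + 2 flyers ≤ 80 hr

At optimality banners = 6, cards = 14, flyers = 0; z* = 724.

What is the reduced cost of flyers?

-6.5

Binding: cutting and collating. Non-binding: press time (4 unused).
By complementary slackness, y = 0 for the non-binding constraint.
From A_Bᵀ y = c: 4·y_cutting + 5·y_collating = 53; 2·y_cutting + 3·y_collating = 29.
Solving: y_cutting = 7, y_collating = 5.
Reduced cost of flyers: c₃ − yᵀa₃ = 32.5 − (7·2 + 5·5) = 32.5 − 39 = -6.5.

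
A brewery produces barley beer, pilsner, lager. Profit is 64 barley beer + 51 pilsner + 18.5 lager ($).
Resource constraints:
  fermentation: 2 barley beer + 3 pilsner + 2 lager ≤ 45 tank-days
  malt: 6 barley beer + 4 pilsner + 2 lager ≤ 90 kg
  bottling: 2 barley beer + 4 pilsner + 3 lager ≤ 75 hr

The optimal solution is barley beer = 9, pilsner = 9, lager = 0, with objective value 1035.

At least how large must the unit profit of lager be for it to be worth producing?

28

Check each constraint at x*: fermentation 45/45 (tight); malt 90/90 (tight); bottling 54/75 (slack 21).
By complementary slackness, y = 0 for the non-binding constraint.
From A_Bᵀ y = c: 2·y_fermentation + 6·y_malt = 64; 3·y_fermentation + 4·y_malt = 51.
→ y_fermentation = 5 and y_malt = 9.
lager enters the basis when its profit ≥ yᵀa₃ = 5·2 + 9·2 = 28.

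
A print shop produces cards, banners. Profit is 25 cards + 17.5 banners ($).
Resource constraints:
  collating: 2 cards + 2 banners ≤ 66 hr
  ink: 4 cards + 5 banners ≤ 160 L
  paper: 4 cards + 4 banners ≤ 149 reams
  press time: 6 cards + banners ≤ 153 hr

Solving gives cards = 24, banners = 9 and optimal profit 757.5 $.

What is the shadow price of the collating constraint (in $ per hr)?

Binding: collating and press time. Non-binding: ink (19 unused), paper (17 unused).
By complementary slackness, y = 0 for the non-binding constraints.
The binding rows give the dual system: 2·y_collating + 6·y_press time = 25 and 2·y_collating + 1·y_press time = 17.5.
This yields shadow prices y_collating = 8, y_press time = 1.5.
Shadow price of collating = 8.

8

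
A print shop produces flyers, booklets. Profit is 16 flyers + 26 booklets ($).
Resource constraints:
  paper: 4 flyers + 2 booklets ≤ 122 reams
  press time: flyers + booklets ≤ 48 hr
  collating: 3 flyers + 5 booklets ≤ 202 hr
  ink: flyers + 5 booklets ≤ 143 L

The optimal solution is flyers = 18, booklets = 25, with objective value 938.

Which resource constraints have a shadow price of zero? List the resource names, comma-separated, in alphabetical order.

paper: 122/122 (binding)
press time: 43/48 (slack 5)
collating: 179/202 (slack 23)
ink: 143/143 (binding)
By complementary slackness, a constraint with positive slack has shadow price 0 → collating, press time.

collating, press time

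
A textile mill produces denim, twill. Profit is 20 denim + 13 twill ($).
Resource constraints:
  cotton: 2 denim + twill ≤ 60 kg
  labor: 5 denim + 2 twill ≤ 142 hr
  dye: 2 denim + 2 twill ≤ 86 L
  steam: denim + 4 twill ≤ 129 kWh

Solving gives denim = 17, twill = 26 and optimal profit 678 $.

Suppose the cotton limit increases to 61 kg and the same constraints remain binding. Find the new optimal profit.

685

At the optimum: cotton uses 60 of 60 (binding); labor uses 137 of 142 (slack = 5); dye uses 86 of 86 (binding); steam uses 121 of 129 (slack = 8).
Slack constraints have shadow price 0 (complementary slackness).
Dual feasibility on the basic columns requires 2·y_cotton + 2·y_dye = 20, 1·y_cotton + 2·y_dye = 13.
Solving: y_cotton = 7, y_dye = 3.
Δz = y_cotton·Δb = 7 × (1) = 7, so new z* = 678 + 7 = 685.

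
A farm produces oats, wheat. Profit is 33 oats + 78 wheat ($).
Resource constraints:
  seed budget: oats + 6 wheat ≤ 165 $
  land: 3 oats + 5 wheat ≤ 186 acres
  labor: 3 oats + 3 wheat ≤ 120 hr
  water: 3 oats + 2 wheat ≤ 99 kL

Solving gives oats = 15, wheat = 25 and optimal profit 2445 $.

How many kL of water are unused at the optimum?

water used = 3·15 + 2·25 = 95; slack = 99 − 95 = 4.

4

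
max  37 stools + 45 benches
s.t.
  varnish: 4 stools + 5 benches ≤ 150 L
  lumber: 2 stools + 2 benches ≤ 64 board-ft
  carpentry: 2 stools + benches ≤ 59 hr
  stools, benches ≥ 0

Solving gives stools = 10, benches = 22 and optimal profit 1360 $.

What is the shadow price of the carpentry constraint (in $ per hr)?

0

At the optimum: varnish uses 150 of 150 (binding); lumber uses 64 of 64 (binding); carpentry uses 42 of 59 (slack = 17).
Since carpentry is not tight, its dual is 0.
The binding rows give the dual system: 4·y_varnish + 2·y_lumber = 37 and 5·y_varnish + 2·y_lumber = 45.
Solving: y_varnish = 8, y_lumber = 2.5.
Shadow price of carpentry = 0.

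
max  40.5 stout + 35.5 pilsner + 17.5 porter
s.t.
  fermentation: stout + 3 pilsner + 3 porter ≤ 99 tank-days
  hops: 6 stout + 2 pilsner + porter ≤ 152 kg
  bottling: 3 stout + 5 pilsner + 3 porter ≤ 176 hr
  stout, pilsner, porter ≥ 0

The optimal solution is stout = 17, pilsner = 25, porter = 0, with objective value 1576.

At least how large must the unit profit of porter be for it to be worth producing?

Binding: hops and bottling. Non-binding: fermentation (7 unused).
Slack constraints have shadow price 0 (complementary slackness).
From A_Bᵀ y = c: 6·y_hops + 3·y_bottling = 40.5; 2·y_hops + 5·y_bottling = 35.5.
Solving: y_hops = 4, y_bottling = 5.5.
porter enters the basis when its profit ≥ yᵀa₃ = 4·1 + 5.5·3 = 20.5.

20.5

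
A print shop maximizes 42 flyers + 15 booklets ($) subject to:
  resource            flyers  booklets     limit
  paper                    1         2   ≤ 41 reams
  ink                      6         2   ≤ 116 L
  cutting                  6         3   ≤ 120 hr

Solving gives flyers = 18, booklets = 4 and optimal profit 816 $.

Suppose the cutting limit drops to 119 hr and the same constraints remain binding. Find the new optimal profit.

Binding: ink and cutting. Non-binding: paper (15 unused).
By complementary slackness, y = 0 for the non-binding constraint.
From A_Bᵀ y = c: 6·y_ink + 6·y_cutting = 42; 2·y_ink + 3·y_cutting = 15.
Solving: y_ink = 6, y_cutting = 1.
Δz = y_cutting·Δb = 1 × (-1) = -1, so new z* = 816 − 1 = 815.

815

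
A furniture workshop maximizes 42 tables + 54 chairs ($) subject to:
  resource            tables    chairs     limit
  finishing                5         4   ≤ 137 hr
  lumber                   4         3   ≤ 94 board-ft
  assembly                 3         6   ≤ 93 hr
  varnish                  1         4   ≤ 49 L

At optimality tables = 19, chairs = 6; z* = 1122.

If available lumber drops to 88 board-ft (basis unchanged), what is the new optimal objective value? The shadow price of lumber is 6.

1086

Δb = -6, so new z* = 1122 + (6)·(-6) = 1122 − 36 = 1086.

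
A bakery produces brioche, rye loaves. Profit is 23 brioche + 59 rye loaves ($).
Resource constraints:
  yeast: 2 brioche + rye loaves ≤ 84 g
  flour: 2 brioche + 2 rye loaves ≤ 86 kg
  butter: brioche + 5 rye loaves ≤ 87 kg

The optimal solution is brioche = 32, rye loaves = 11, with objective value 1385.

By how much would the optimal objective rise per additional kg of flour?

7

Binding: flour and butter. Non-binding: yeast (9 unused).
Slack constraints have shadow price 0 (complementary slackness).
From A_Bᵀ y = c: 2·y_flour + 1·y_butter = 23; 2·y_flour + 5·y_butter = 59.
This yields shadow prices y_flour = 7, y_butter = 9.
Shadow price of flour = 7.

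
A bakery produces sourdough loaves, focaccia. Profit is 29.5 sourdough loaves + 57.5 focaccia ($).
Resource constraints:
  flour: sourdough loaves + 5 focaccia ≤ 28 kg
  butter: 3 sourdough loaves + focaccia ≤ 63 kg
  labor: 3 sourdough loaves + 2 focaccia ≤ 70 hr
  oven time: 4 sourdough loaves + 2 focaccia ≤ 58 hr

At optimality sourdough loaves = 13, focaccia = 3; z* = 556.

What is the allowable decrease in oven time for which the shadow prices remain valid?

Binding constraints: flour, oven time. The basis is B = [[1,5],[4,2]] with det -18.
Per unit decrease in oven time, x* moves by d = (-0.2778, 0.0556).
The basis stays optimal until sourdough loaves reaches 0; allowable decrease = 46.8 hr.

46.8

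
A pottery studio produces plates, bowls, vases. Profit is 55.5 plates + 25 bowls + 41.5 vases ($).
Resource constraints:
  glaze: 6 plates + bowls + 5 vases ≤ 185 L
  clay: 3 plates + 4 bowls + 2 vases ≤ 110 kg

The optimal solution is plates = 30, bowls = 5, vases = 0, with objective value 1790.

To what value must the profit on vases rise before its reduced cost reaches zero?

Both glaze and clay are binding at x*.
From A_Bᵀ y = c: 6·y_glaze + 3·y_clay = 55.5; 1·y_glaze + 4·y_clay = 25.
Solving: y_glaze = 7, y_clay = 4.5.
vases enters the basis when its profit ≥ yᵀa₃ = 7·5 + 4.5·2 = 44.

44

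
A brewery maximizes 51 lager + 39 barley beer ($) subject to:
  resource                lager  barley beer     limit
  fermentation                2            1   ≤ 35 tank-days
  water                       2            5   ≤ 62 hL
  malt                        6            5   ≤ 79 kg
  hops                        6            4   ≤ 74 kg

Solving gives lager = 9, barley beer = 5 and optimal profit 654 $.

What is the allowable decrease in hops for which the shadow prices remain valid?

5.7

Binding constraints: malt, hops. The basis is B = [[6,5],[6,4]] with det -6.
Per unit decrease in hops, x* moves by d = (-0.8333, 1).
The basis stays optimal until water becomes binding; allowable decrease = 5.7 kg.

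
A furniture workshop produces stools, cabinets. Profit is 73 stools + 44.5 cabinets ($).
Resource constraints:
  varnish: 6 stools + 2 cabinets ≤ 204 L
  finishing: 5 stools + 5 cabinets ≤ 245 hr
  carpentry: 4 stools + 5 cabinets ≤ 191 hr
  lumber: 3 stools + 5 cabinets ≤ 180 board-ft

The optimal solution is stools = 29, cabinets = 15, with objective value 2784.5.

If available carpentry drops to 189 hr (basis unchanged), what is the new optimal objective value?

2773.5

At the optimum: varnish uses 204 of 204 (binding); finishing uses 220 of 245 (slack = 25); carpentry uses 191 of 191 (binding); lumber uses 162 of 180 (slack = 18).
Since finishing, lumber are not tight, their duals are 0.
The binding rows give the dual system: 6·y_varnish + 4·y_carpentry = 73 and 2·y_varnish + 5·y_carpentry = 44.5.
→ y_varnish = 8.5 and y_carpentry = 5.5.
Δz = y_carpentry·Δb = 5.5 × (-2) = -11, so new z* = 2784.5 − 11 = 2773.5.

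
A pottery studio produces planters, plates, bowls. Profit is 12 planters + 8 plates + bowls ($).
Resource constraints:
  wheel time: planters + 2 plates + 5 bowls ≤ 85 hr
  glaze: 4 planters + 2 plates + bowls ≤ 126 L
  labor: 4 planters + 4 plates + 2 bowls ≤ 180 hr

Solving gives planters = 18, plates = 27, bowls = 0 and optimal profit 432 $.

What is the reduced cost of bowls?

-3

Check each constraint at x*: wheel time 72/85 (slack 13); glaze 126/126 (tight); labor 180/180 (tight).
Since wheel time is not tight, its dual is 0.
From A_Bᵀ y = c: 4·y_glaze + 4·y_labor = 12; 2·y_glaze + 4·y_labor = 8.
→ y_glaze = 2 and y_labor = 1.
Reduced cost of bowls: c₃ − yᵀa₃ = 1 − (2·1 + 1·2) = 1 − 4 = -3.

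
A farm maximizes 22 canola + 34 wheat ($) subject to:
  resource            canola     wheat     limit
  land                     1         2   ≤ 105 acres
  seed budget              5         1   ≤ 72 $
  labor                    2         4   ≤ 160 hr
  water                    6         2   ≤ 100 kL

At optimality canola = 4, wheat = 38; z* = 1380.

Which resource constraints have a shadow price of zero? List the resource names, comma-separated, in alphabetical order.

land: 80/105 (slack 25)
seed budget: 58/72 (slack 14)
labor: 160/160 (binding)
water: 100/100 (binding)
By complementary slackness, a constraint with positive slack has shadow price 0 → land, seed budget.

land, seed budget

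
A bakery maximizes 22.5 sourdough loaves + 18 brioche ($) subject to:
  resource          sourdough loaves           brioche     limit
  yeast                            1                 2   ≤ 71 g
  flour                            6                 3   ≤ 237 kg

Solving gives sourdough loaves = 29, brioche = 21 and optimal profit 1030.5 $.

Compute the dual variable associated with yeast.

Both yeast and flour are binding at x*.
The binding rows give the dual system: 1·y_yeast + 6·y_flour = 22.5 and 2·y_yeast + 3·y_flour = 18.
→ y_yeast = 4.5 and y_flour = 3.
Shadow price of yeast = 4.5.

4.5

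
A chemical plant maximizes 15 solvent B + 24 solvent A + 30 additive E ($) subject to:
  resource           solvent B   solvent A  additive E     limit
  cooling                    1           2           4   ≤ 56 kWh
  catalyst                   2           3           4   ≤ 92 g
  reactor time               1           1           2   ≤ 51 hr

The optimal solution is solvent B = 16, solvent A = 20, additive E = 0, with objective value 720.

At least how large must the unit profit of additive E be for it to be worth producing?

Check each constraint at x*: cooling 56/56 (tight); catalyst 92/92 (tight); reactor time 36/51 (slack 15).
Since reactor time is not tight, its dual is 0.
The binding rows give the dual system: 1·y_cooling + 2·y_catalyst = 15 and 2·y_cooling + 3·y_catalyst = 24.
This yields shadow prices y_cooling = 3, y_catalyst = 6.
additive E enters the basis when its profit ≥ yᵀa₃ = 3·4 + 6·4 = 36.

36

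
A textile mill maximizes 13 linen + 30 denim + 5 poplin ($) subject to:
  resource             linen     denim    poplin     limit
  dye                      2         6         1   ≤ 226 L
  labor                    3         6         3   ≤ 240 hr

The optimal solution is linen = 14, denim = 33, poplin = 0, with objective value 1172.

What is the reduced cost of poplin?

At the optimum: dye uses 226 of 226 (binding); labor uses 240 of 240 (binding).
From A_Bᵀ y = c: 2·y_dye + 3·y_labor = 13; 6·y_dye + 6·y_labor = 30.
This yields shadow prices y_dye = 2, y_labor = 3.
Reduced cost of poplin: c₃ − yᵀa₃ = 5 − (2·1 + 3·3) = 5 − 11 = -6.

-6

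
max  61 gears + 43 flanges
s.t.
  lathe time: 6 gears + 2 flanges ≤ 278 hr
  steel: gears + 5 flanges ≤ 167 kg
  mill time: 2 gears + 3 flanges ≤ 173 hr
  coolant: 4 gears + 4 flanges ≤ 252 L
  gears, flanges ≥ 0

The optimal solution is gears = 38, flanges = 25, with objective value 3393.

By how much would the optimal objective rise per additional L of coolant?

Check each constraint at x*: lathe time 278/278 (tight); steel 163/167 (slack 4); mill time 151/173 (slack 22); coolant 252/252 (tight).
By complementary slackness, y = 0 for the non-binding constraints.
From A_Bᵀ y = c: 6·y_lathe time + 4·y_coolant = 61; 2·y_lathe time + 4·y_coolant = 43.
This yields shadow prices y_lathe time = 4.5, y_coolant = 8.5.
Shadow price of coolant = 8.5.

8.5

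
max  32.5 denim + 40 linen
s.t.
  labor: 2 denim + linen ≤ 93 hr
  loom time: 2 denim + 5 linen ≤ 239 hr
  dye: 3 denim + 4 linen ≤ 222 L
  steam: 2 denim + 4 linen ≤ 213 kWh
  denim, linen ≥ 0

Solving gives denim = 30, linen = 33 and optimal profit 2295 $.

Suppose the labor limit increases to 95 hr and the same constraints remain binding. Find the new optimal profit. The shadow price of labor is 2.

2299

Δb = 2, so new z* = 2295 + (2)·(2) = 2295 + 4 = 2299.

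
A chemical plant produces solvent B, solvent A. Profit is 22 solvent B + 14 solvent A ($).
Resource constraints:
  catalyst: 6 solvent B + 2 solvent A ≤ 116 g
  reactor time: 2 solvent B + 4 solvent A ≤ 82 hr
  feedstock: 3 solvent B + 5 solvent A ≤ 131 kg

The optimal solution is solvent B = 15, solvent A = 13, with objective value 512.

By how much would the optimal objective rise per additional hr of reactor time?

Check each constraint at x*: catalyst 116/116 (tight); reactor time 82/82 (tight); feedstock 110/131 (slack 21).
Since feedstock is not tight, its dual is 0.
The binding rows give the dual system: 6·y_catalyst + 2·y_reactor time = 22 and 2·y_catalyst + 4·y_reactor time = 14.
Solving: y_catalyst = 3, y_reactor time = 2.
Shadow price of reactor time = 2.

2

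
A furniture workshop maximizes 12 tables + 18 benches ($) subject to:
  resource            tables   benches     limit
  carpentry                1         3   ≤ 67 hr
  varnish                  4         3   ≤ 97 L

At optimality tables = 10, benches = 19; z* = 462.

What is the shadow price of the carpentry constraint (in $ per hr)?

4

Both carpentry and varnish are binding at x*.
From A_Bᵀ y = c: 1·y_carpentry + 4·y_varnish = 12; 3·y_carpentry + 3·y_varnish = 18.
This yields shadow prices y_carpentry = 4, y_varnish = 2.
Shadow price of carpentry = 4.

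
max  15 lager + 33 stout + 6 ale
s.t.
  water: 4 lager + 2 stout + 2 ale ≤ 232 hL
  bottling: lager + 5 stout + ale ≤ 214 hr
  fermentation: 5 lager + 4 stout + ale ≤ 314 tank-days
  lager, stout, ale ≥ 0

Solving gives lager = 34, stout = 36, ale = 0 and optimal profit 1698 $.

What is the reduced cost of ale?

At the optimum: water uses 208 of 232 (slack = 24); bottling uses 214 of 214 (binding); fermentation uses 314 of 314 (binding).
Slack constraints have shadow price 0 (complementary slackness).
Dual feasibility on the basic columns requires 1·y_bottling + 5·y_fermentation = 15, 5·y_bottling + 4·y_fermentation = 33.
Solving: y_bottling = 5, y_fermentation = 2.
Reduced cost of ale: c₃ − yᵀa₃ = 6 − (5·1 + 2·1) = 6 − 7 = -1.

-1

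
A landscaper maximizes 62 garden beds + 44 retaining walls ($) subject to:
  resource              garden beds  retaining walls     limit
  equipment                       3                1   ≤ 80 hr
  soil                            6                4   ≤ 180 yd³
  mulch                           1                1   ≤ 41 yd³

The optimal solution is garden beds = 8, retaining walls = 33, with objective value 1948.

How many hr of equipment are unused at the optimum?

equipment used = 3·8 + 1·33 = 57; slack = 80 − 57 = 23.

23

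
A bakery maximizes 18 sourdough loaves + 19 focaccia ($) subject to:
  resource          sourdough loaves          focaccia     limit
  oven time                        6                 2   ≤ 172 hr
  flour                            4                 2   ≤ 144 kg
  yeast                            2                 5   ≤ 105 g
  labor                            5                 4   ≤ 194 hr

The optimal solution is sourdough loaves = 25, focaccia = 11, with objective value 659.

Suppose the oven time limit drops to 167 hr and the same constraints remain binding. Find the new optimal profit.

649

Check each constraint at x*: oven time 172/172 (tight); flour 122/144 (slack 22); yeast 105/105 (tight); labor 169/194 (slack 25).
By complementary slackness, y = 0 for the non-binding constraints.
Dual feasibility on the basic columns requires 6·y_oven time + 2·y_yeast = 18, 2·y_oven time + 5·y_yeast = 19.
Solving: y_oven time = 2, y_yeast = 3.
Δz = y_oven time·Δb = 2 × (-5) = -10, so new z* = 659 − 10 = 649.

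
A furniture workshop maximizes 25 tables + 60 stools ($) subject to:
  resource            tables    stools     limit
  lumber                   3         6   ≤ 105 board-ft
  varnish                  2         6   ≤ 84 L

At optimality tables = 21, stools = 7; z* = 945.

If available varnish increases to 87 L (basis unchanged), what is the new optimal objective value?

Check each constraint at x*: lumber 105/105 (tight); varnish 84/84 (tight).
The binding rows give the dual system: 3·y_lumber + 2·y_varnish = 25 and 6·y_lumber + 6·y_varnish = 60.
→ y_lumber = 5 and y_varnish = 5.
Δz = y_varnish·Δb = 5 × (3) = 15, so new z* = 945 + 15 = 960.

960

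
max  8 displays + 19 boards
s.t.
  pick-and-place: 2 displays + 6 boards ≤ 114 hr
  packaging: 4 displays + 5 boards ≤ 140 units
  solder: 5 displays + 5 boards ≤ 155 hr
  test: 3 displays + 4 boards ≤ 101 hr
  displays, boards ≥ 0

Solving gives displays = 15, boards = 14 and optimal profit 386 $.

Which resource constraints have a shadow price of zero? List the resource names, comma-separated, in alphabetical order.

pick-and-place: 114/114 (binding)
packaging: 130/140 (slack 10)
solder: 145/155 (slack 10)
test: 101/101 (binding)
By complementary slackness, a constraint with positive slack has shadow price 0 → packaging, solder.

packaging, solder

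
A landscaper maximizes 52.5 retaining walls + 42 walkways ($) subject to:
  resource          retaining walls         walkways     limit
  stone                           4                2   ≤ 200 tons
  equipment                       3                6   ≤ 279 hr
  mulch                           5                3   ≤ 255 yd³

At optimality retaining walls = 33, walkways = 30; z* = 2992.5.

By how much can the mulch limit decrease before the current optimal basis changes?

115.5

Binding constraints: equipment, mulch. The basis is B = [[3,6],[5,3]] with det -21.
Per unit decrease in mulch, x* moves by d = (-0.2857, 0.1429).
The basis stays optimal until retaining walls reaches 0; allowable decrease = 115.5 yd³.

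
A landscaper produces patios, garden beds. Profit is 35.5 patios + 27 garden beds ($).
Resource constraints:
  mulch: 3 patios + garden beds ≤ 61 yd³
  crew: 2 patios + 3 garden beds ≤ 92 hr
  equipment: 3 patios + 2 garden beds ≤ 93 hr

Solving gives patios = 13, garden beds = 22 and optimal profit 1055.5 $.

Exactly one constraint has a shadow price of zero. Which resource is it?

mulch: 61/61 (binding)
crew: 92/92 (binding)
equipment: 83/93 (slack 10)
By complementary slackness, a constraint with positive slack has shadow price 0 → equipment.

equipment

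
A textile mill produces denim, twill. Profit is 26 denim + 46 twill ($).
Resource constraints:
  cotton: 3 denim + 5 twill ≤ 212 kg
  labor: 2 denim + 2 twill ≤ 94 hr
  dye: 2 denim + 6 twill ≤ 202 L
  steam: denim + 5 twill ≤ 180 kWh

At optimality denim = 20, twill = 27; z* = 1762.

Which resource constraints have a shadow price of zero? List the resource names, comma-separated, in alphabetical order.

cotton, steam

cotton: 195/212 (slack 17)
labor: 94/94 (binding)
dye: 202/202 (binding)
steam: 155/180 (slack 25)
By complementary slackness, a constraint with positive slack has shadow price 0 → cotton, steam.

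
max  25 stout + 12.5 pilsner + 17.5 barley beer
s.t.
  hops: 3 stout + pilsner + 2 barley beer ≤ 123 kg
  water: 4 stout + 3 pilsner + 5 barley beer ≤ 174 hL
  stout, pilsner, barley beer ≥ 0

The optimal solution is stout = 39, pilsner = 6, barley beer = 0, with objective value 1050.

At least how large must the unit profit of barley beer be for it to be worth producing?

22.5

Both hops and water are binding at x*.
Dual feasibility on the basic columns requires 3·y_hops + 4·y_water = 25, 1·y_hops + 3·y_water = 12.5.
→ y_hops = 5 and y_water = 2.5.
barley beer enters the basis when its profit ≥ yᵀa₃ = 5·2 + 2.5·5 = 22.5.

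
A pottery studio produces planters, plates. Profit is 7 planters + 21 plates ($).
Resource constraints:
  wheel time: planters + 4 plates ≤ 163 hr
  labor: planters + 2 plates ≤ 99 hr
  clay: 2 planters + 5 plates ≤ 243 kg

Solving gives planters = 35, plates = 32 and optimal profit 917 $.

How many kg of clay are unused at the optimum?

clay used = 2·35 + 5·32 = 230; slack = 243 − 230 = 13.

13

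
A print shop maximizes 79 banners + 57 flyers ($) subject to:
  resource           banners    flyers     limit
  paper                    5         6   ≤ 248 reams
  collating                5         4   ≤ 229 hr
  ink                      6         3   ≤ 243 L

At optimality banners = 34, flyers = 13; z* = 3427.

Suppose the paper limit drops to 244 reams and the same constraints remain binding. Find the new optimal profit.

Check each constraint at x*: paper 248/248 (tight); collating 222/229 (slack 7); ink 243/243 (tight).
Slack constraints have shadow price 0 (complementary slackness).
The binding rows give the dual system: 5·y_paper + 6·y_ink = 79 and 6·y_paper + 3·y_ink = 57.
This yields shadow prices y_paper = 5, y_ink = 9.
Δz = y_paper·Δb = 5 × (-4) = -20, so new z* = 3427 − 20 = 3407.

3407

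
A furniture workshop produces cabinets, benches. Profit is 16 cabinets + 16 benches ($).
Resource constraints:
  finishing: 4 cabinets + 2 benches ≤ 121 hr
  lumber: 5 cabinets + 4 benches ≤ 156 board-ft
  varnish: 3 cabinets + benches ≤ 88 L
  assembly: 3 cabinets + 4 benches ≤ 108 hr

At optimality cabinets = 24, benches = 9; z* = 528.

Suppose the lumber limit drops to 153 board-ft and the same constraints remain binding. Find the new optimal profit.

522

Binding: lumber and assembly. Non-binding: finishing (7 unused), varnish (7 unused).
By complementary slackness, y = 0 for the non-binding constraints.
From A_Bᵀ y = c: 5·y_lumber + 3·y_assembly = 16; 4·y_lumber + 4·y_assembly = 16.
Solving: y_lumber = 2, y_assembly = 2.
Δz = y_lumber·Δb = 2 × (-3) = -6, so new z* = 528 − 6 = 522.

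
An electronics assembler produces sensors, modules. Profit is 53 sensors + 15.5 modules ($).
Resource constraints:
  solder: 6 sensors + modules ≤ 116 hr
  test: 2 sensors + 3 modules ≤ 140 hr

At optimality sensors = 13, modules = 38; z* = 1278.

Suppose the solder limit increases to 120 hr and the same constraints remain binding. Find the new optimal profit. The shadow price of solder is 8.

1310

Δb = 4, so new z* = 1278 + (8)·(4) = 1278 + 32 = 1310.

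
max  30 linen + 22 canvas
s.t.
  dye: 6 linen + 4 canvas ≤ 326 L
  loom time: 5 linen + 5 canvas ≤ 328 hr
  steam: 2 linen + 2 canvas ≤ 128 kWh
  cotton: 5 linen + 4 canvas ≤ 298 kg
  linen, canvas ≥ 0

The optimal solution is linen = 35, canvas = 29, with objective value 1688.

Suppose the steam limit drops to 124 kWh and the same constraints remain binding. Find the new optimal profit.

1676

Check each constraint at x*: dye 326/326 (tight); loom time 320/328 (slack 8); steam 128/128 (tight); cotton 291/298 (slack 7).
Slack constraints have shadow price 0 (complementary slackness).
The binding rows give the dual system: 6·y_dye + 2·y_steam = 30 and 4·y_dye + 2·y_steam = 22.
This yields shadow prices y_dye = 4, y_steam = 3.
Δz = y_steam·Δb = 3 × (-4) = -12, so new z* = 1688 − 12 = 1676.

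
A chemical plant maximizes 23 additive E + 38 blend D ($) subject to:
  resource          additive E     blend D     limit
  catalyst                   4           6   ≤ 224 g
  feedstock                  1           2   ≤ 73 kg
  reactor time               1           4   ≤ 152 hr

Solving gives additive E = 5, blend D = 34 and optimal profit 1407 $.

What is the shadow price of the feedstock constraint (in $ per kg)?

7

Binding: catalyst and feedstock. Non-binding: reactor time (11 unused).
Since reactor time is not tight, its dual is 0.
Dual feasibility on the basic columns requires 4·y_catalyst + 1·y_feedstock = 23, 6·y_catalyst + 2·y_feedstock = 38.
This yields shadow prices y_catalyst = 4, y_feedstock = 7.
Shadow price of feedstock = 7.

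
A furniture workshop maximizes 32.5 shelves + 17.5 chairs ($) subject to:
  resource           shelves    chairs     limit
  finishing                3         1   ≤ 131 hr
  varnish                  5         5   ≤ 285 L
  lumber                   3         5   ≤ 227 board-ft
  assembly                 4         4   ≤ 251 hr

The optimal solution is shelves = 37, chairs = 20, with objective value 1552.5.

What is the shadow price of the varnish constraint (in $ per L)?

Check each constraint at x*: finishing 131/131 (tight); varnish 285/285 (tight); lumber 211/227 (slack 16); assembly 228/251 (slack 23).
Since lumber, assembly are not tight, their duals are 0.
Dual feasibility on the basic columns requires 3·y_finishing + 5·y_varnish = 32.5, 1·y_finishing + 5·y_varnish = 17.5.
→ y_finishing = 7.5 and y_varnish = 2.
Shadow price of varnish = 2.

2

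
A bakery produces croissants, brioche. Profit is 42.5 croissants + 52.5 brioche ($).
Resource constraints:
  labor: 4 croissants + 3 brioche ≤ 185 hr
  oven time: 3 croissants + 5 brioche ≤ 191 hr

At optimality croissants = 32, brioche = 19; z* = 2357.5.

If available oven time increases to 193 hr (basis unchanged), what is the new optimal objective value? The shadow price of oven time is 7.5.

Δb = 2, so new z* = 2357.5 + (7.5)·(2) = 2357.5 + 15 = 2372.5.

2372.5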